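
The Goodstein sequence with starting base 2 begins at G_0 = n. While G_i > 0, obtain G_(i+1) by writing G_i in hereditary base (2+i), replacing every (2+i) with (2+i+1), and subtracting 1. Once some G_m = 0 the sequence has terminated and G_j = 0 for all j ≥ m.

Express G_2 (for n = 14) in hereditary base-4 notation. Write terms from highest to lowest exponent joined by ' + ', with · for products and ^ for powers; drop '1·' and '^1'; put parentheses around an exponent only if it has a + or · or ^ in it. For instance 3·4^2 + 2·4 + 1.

4^(4 + 1) + 4^4 + 1

[0] 14 ≡ 2^(2 + 1) + 2^2 + 2 (base 2). Lift 3: 111. −1: 110.
[1] 110 ≡ 3^(3 + 1) + 3^3 + 2 (base 3). Lift 4: 1282. −1: 1281.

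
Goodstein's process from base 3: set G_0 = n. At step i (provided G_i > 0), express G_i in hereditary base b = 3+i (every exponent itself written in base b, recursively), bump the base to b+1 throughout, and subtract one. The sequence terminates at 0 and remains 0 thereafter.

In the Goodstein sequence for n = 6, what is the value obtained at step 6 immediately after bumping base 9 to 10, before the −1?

6

G_0 = 6. HB_3(6) = 2·3. Bump = 8. G_1 = 7.
G_1 = 7. HB_4(7) = 4 + 3. Bump = 8. G_2 = 7.
G_2 = 7. HB_5(7) = 5 + 2. Bump = 8. G_3 = 7.
G_3 = 7. HB_6(7) = 6 + 1. Bump = 8. G_4 = 7.
G_4 = 7. HB_7(7) = 7. Bump = 8. G_5 = 7.
G_5 = 7. HB_8(7) = 7. Bump = 7. G_6 = 6.
G_6 = 6. HB_9(6) = 6. Bump = 6. G_7 = 5.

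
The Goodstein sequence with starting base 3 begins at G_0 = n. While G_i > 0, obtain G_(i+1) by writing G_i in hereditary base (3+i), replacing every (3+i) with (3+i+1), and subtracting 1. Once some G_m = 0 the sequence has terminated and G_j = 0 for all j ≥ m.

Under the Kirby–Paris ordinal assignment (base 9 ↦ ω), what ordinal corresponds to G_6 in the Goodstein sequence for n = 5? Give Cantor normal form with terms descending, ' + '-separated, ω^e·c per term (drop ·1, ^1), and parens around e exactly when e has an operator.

2

(0) 5|_3 = 3 + 2 ↦ 4 + 2|_4 = 6 ⇒ 5
(1) 5|_4 = 4 + 1 ↦ 5 + 1|_5 = 6 ⇒ 5
(2) 5|_5 = 5 ↦ 6|_6 = 6 ⇒ 5
(3) 5|_6 = 5 ↦ 5|_7 = 5 ⇒ 4
(4) 4|_7 = 4 ↦ 4|_8 = 4 ⇒ 3
(5) 3|_8 = 3 ↦ 3|_9 = 3 ⇒ 2
(6) 2|_9 = 2 ↦ 2|_10 = 2 ⇒ 1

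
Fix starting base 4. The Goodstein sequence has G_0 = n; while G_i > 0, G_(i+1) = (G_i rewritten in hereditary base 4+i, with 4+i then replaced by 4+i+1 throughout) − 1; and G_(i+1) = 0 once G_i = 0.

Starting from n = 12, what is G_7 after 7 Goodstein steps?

step 0: 12 = 3·4; sub 5 for 4: 3·5; = 15; G_1 = 15−1 = 14
step 1: 14 = 2·5 + 4; sub 6 for 5: 2·6 + 4; = 16; G_2 = 16−1 = 15
step 2: 15 = 2·6 + 3; sub 7 for 6: 2·7 + 3; = 17; G_3 = 17−1 = 16
step 3: 16 = 2·7 + 2; sub 8 for 7: 2·8 + 2; = 18; G_4 = 18−1 = 17
step 4: 17 = 2·8 + 1; sub 9 for 8: 2·9 + 1; = 19; G_5 = 19−1 = 18
step 5: 18 = 2·9; sub 10 for 9: 2·10; = 20; G_6 = 20−1 = 19
step 6: 19 = 10 + 9; sub 11 for 10: 11 + 9; = 20; G_7 = 20−1 = 19
step 7: 19 = 11 + 8; sub 12 for 11: 12 + 8; = 20; G_8 = 20−1 = 19

19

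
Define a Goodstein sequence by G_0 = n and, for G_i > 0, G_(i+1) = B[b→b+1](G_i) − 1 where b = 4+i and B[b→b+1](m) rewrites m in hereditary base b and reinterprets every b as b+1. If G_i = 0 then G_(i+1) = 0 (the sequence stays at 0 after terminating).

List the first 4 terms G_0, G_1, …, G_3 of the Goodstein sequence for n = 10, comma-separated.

10 —HB4→ 2·4 + 2 —bump→ 2·5 + 2 = 12 —(−1)→ 11
11 —HB5→ 2·5 + 1 —bump→ 2·6 + 1 = 13 —(−1)→ 12
12 —HB6→ 2·6 —bump→ 2·7 = 14 —(−1)→ 13

10, 11, 12, 13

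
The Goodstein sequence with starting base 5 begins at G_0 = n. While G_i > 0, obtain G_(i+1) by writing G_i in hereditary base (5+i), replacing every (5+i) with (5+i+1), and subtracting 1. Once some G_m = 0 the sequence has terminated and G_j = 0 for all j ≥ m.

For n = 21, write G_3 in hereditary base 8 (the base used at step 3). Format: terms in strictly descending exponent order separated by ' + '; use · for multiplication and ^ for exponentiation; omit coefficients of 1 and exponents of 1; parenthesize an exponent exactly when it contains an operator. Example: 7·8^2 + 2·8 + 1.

3·8 + 5

[0] 21 ≡ 4·5 + 1 (base 5). Lift 6: 25. −1: 24.
[1] 24 ≡ 4·6 (base 6). Lift 7: 28. −1: 27.
[2] 27 ≡ 3·7 + 6 (base 7). Lift 8: 30. −1: 29.
[3] 29 ≡ 3·8 + 5 (base 8). Lift 9: 32. −1: 31.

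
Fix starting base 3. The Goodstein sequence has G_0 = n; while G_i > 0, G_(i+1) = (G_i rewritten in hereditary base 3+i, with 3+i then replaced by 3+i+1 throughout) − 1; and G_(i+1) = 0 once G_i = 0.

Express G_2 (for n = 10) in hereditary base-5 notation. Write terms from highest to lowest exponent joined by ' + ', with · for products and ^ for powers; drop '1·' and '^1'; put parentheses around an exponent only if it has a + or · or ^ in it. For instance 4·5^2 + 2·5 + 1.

4·5 + 4

i=0: 10 = 3^2 + 1 (b=3); 3→4: 4^2 + 1 = 17; 17−1 = 16
i=1: 16 = 4^2 (b=4); 4→5: 5^2 = 25; 25−1 = 24
i=2: 24 = 4·5 + 4 (b=5); 5→6: 4·6 + 4 = 28; 28−1 = 27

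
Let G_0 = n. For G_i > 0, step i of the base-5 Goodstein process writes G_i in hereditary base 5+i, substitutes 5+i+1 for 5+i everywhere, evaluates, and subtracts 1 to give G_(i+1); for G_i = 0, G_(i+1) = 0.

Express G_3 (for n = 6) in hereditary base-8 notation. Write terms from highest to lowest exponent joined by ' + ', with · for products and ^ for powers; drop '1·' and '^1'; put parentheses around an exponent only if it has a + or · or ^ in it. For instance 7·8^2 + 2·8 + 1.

G_0=6  [base 5] 5 + 1  →[5↦6]→  6 + 1 = 7  −1 ⇒ G_1=6
G_1=6  [base 6] 6  →[6↦7]→  7 = 7  −1 ⇒ G_2=6
G_2=6  [base 7] 6  →[7↦8]→  6 = 6  −1 ⇒ G_3=5
G_3=5  [base 8] 5  →[8↦9]→  5 = 5  −1 ⇒ G_4=4

5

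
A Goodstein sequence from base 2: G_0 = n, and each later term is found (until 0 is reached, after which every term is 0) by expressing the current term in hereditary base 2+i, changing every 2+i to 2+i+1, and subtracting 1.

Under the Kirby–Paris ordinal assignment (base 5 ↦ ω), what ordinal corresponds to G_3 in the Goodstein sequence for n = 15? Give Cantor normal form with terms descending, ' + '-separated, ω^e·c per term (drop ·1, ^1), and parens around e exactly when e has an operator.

(0) 15|_2 = 2^(2 + 1) + 2^2 + 2 + 1 ↦ 3^(3 + 1) + 3^3 + 3 + 1|_3 = 112 ⇒ 111
(1) 111|_3 = 3^(3 + 1) + 3^3 + 3 ↦ 4^(4 + 1) + 4^4 + 4|_4 = 1284 ⇒ 1283
(2) 1283|_4 = 4^(4 + 1) + 4^4 + 3 ↦ 5^(5 + 1) + 5^5 + 3|_5 = 18753 ⇒ 18752
(3) 18752|_5 = 5^(5 + 1) + 5^5 + 2 ↦ 6^(6 + 1) + 6^6 + 2|_6 = 326594 ⇒ 326593

ω^(ω + 1) + ω^ω + 2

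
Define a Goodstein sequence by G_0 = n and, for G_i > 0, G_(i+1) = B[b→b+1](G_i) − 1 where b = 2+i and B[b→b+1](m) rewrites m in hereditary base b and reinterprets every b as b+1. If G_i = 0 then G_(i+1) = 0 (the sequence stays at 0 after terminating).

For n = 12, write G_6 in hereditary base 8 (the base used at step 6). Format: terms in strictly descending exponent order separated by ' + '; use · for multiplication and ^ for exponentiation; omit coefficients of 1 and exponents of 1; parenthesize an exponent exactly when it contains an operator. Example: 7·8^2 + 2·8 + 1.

(0) 12|_2 = 2^(2 + 1) + 2^2 ↦ 3^(3 + 1) + 3^3|_3 = 108 ⇒ 107
(1) 107|_3 = 3^(3 + 1) + 2·3^2 + 2·3 + 2 ↦ 4^(4 + 1) + 2·4^2 + 2·4 + 2|_4 = 1066 ⇒ 1065
(2) 1065|_4 = 4^(4 + 1) + 2·4^2 + 2·4 + 1 ↦ 5^(5 + 1) + 2·5^2 + 2·5 + 1|_5 = 15686 ⇒ 15685
(3) 15685|_5 = 5^(5 + 1) + 2·5^2 + 2·5 ↦ 6^(6 + 1) + 2·6^2 + 2·6|_6 = 280020 ⇒ 280019
(4) 280019|_6 = 6^(6 + 1) + 2·6^2 + 6 + 5 ↦ 7^(7 + 1) + 2·7^2 + 7 + 5|_7 = 5764911 ⇒ 5764910
(5) 5764910|_7 = 7^(7 + 1) + 2·7^2 + 7 + 4 ↦ 8^(8 + 1) + 2·8^2 + 8 + 4|_8 = 134217868 ⇒ 134217867
(6) 134217867|_8 = 8^(8 + 1) + 2·8^2 + 8 + 3 ↦ 9^(9 + 1) + 2·9^2 + 9 + 3|_9 = 3486784575 ⇒ 3486784574

8^(8 + 1) + 2·8^2 + 8 + 3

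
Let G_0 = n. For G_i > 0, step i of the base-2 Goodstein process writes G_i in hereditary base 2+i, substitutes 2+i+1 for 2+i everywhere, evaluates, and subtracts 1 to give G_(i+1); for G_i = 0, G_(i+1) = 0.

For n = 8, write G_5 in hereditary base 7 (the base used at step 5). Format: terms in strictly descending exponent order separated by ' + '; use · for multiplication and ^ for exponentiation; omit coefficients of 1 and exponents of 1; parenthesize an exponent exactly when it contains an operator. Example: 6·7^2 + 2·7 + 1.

2·7^7 + 2·7^2 + 7 + 4

base 2: 8 = 2^(2 + 1); at 3: 3^(3 + 1) = 81; next = 80
base 3: 80 = 2·3^3 + 2·3^2 + 2·3 + 2; at 4: 2·4^4 + 2·4^2 + 2·4 + 2 = 554; next = 553
base 4: 553 = 2·4^4 + 2·4^2 + 2·4 + 1; at 5: 2·5^5 + 2·5^2 + 2·5 + 1 = 6311; next = 6310
base 5: 6310 = 2·5^5 + 2·5^2 + 2·5; at 6: 2·6^6 + 2·6^2 + 2·6 = 93396; next = 93395
base 6: 93395 = 2·6^6 + 2·6^2 + 6 + 5; at 7: 2·7^7 + 2·7^2 + 7 + 5 = 1647196; next = 1647195
base 7: 1647195 = 2·7^7 + 2·7^2 + 7 + 4; at 8: 2·8^8 + 2·8^2 + 8 + 4 = 33554572; next = 33554571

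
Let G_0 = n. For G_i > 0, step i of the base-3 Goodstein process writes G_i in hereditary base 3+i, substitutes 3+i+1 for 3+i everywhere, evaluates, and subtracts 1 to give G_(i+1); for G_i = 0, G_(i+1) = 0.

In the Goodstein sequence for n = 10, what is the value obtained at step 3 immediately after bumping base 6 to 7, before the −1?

(0) 10|_3 = 3^2 + 1 ↦ 4^2 + 1|_4 = 17 ⇒ 16
(1) 16|_4 = 4^2 ↦ 5^2|_5 = 25 ⇒ 24
(2) 24|_5 = 4·5 + 4 ↦ 4·6 + 4|_6 = 28 ⇒ 27

31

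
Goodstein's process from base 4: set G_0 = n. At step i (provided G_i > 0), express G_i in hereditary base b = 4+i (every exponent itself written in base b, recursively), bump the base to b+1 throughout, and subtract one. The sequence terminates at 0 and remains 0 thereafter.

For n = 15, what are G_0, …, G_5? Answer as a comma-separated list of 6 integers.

15, 17, 19, 21, 23, 24

i=0: 15 = 3·4 + 3 (b=4); 4→5: 3·5 + 3 = 18; 18−1 = 17
i=1: 17 = 3·5 + 2 (b=5); 5→6: 3·6 + 2 = 20; 20−1 = 19
i=2: 19 = 3·6 + 1 (b=6); 6→7: 3·7 + 1 = 22; 22−1 = 21
i=3: 21 = 3·7 (b=7); 7→8: 3·8 = 24; 24−1 = 23
i=4: 23 = 2·8 + 7 (b=8); 8→9: 2·9 + 7 = 25; 25−1 = 24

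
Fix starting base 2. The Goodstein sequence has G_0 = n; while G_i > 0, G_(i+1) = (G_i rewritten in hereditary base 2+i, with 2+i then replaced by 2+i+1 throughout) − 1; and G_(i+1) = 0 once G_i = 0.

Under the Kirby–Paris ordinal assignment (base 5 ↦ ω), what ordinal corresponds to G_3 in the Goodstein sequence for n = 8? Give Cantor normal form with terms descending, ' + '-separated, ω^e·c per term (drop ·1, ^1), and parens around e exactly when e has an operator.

8 —HB2→ 2^(2 + 1) —bump→ 3^(3 + 1) = 81 —(−1)→ 80
80 —HB3→ 2·3^3 + 2·3^2 + 2·3 + 2 —bump→ 2·4^4 + 2·4^2 + 2·4 + 2 = 554 —(−1)→ 553
553 —HB4→ 2·4^4 + 2·4^2 + 2·4 + 1 —bump→ 2·5^5 + 2·5^2 + 2·5 + 1 = 6311 —(−1)→ 6310
6310 —HB5→ 2·5^5 + 2·5^2 + 2·5 —bump→ 2·6^6 + 2·6^2 + 2·6 = 93396 —(−1)→ 93395

ω^ω·2 + ω^2·2 + ω·2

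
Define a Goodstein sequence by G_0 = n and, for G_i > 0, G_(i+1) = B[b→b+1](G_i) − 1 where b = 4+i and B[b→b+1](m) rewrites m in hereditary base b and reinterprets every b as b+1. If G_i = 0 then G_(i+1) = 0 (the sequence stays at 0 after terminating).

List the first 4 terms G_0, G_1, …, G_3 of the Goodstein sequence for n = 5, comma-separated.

5 —HB4→ 4 + 1 —bump→ 5 + 1 = 6 —(−1)→ 5
5 —HB5→ 5 —bump→ 6 = 6 —(−1)→ 5
5 —HB6→ 5 —bump→ 5 = 5 —(−1)→ 4

5, 5, 5, 4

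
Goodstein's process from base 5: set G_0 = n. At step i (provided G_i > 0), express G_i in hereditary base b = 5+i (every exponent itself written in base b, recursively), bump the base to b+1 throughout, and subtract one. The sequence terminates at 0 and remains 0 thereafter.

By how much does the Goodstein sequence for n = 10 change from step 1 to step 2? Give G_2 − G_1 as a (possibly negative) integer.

base 5: 10 = 2·5; at 6: 2·6 = 12; next = 11
base 6: 11 = 6 + 5; at 7: 7 + 5 = 12; next = 11

0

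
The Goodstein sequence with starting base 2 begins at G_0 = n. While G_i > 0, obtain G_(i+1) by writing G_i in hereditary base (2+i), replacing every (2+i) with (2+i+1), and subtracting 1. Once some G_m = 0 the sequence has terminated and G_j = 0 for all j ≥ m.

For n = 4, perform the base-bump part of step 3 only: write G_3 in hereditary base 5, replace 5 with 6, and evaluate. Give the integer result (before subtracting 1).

i=0: 4 = 2^2 (b=2); 2→3: 3^3 = 27; 27−1 = 26
i=1: 26 = 2·3^2 + 2·3 + 2 (b=3); 3→4: 2·4^2 + 2·4 + 2 = 42; 42−1 = 41
i=2: 41 = 2·4^2 + 2·4 + 1 (b=4); 4→5: 2·5^2 + 2·5 + 1 = 61; 61−1 = 60

84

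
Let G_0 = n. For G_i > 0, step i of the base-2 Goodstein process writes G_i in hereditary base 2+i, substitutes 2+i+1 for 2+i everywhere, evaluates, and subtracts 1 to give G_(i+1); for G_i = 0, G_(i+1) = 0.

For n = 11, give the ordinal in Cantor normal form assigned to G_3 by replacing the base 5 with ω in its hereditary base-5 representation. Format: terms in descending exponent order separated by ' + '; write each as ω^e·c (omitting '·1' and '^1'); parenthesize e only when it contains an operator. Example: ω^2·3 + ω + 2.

ω^(ω + 1) + 2

G_0 = 11. HB_2(11) = 2^(2 + 1) + 2 + 1. Bump = 85. G_1 = 84.
G_1 = 84. HB_3(84) = 3^(3 + 1) + 3. Bump = 1028. G_2 = 1027.
G_2 = 1027. HB_4(1027) = 4^(4 + 1) + 3. Bump = 15628. G_3 = 15627.
G_3 = 15627. HB_5(15627) = 5^(5 + 1) + 2. Bump = 279938. G_4 = 279937.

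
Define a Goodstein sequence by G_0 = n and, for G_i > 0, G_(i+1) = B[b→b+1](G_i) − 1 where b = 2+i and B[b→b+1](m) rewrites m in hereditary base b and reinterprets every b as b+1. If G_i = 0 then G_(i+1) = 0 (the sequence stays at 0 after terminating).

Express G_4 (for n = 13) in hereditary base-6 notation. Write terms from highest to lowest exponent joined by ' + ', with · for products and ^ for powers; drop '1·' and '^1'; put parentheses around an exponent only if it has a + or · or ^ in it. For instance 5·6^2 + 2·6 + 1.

6^(6 + 1) + 3·6^3 + 3·6^2 + 3·6 + 1

(0) 13|_2 = 2^(2 + 1) + 2^2 + 1 ↦ 3^(3 + 1) + 3^3 + 1|_3 = 109 ⇒ 108
(1) 108|_3 = 3^(3 + 1) + 3^3 ↦ 4^(4 + 1) + 4^4|_4 = 1280 ⇒ 1279
(2) 1279|_4 = 4^(4 + 1) + 3·4^3 + 3·4^2 + 3·4 + 3 ↦ 5^(5 + 1) + 3·5^3 + 3·5^2 + 3·5 + 3|_5 = 16093 ⇒ 16092
(3) 16092|_5 = 5^(5 + 1) + 3·5^3 + 3·5^2 + 3·5 + 2 ↦ 6^(6 + 1) + 3·6^3 + 3·6^2 + 3·6 + 2|_6 = 280712 ⇒ 280711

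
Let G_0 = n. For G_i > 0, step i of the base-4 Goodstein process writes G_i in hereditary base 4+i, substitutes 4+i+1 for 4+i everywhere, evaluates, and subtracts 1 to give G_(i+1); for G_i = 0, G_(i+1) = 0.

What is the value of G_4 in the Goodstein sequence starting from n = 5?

3

base 4: 5 = 4 + 1; at 5: 5 + 1 = 6; next = 5
base 5: 5 = 5; at 6: 6 = 6; next = 5
base 6: 5 = 5; at 7: 5 = 5; next = 4
base 7: 4 = 4; at 8: 4 = 4; next = 3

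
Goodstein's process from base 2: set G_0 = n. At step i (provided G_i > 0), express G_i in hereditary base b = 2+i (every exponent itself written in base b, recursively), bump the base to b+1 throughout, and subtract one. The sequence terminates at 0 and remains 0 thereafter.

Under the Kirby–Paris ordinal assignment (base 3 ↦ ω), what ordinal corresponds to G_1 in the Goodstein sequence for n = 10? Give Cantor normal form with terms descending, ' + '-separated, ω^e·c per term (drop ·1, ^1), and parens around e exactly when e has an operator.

ω^(ω + 1) + 2

step 0: 10 = 2^(2 + 1) + 2; sub 3 for 2: 3^(3 + 1) + 3; = 84; G_1 = 84−1 = 83
step 1: 83 = 3^(3 + 1) + 2; sub 4 for 3: 4^(4 + 1) + 2; = 1026; G_2 = 1026−1 = 1025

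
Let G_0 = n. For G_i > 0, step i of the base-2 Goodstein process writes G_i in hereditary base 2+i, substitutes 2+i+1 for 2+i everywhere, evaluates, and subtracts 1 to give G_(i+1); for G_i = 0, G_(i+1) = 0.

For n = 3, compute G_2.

G_0 = 3. HB_2(3) = 2 + 1. Bump = 4. G_1 = 3.
G_1 = 3. HB_3(3) = 3. Bump = 4. G_2 = 3.

3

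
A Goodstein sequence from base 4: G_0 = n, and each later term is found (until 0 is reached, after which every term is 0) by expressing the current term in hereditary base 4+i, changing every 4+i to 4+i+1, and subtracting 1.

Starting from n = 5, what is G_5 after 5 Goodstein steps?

2

base 4: 5 = 4 + 1; at 5: 5 + 1 = 6; next = 5
base 5: 5 = 5; at 6: 6 = 6; next = 5
base 6: 5 = 5; at 7: 5 = 5; next = 4
base 7: 4 = 4; at 8: 4 = 4; next = 3
base 8: 3 = 3; at 9: 3 = 3; next = 2
base 9: 2 = 2; at 10: 2 = 2; next = 1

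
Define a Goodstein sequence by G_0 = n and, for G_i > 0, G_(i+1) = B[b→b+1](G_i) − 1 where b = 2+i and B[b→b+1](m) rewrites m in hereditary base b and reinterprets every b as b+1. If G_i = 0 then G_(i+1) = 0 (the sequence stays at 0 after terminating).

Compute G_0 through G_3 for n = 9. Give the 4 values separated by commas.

i=0: 9 = 2^(2 + 1) + 1 (b=2); 2→3: 3^(3 + 1) + 1 = 82; 82−1 = 81
i=1: 81 = 3^(3 + 1) (b=3); 3→4: 4^(4 + 1) = 1024; 1024−1 = 1023
i=2: 1023 = 3·4^4 + 3·4^3 + 3·4^2 + 3·4 + 3 (b=4); 4→5: 3·5^5 + 3·5^3 + 3·5^2 + 3·5 + 3 = 9843; 9843−1 = 9842

9, 81, 1023, 9842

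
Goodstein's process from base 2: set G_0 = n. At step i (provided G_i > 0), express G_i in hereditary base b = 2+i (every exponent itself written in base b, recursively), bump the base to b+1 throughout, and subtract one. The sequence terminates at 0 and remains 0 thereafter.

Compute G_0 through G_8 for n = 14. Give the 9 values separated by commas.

G_0 = 14. HB_2(14) = 2^(2 + 1) + 2^2 + 2. Bump = 111. G_1 = 110.
G_1 = 110. HB_3(110) = 3^(3 + 1) + 3^3 + 2. Bump = 1282. G_2 = 1281.
G_2 = 1281. HB_4(1281) = 4^(4 + 1) + 4^4 + 1. Bump = 18751. G_3 = 18750.
G_3 = 18750. HB_5(18750) = 5^(5 + 1) + 5^5. Bump = 326592. G_4 = 326591.
G_4 = 326591. HB_6(326591) = 6^(6 + 1) + 5·6^5 + 5·6^4 + 5·6^3 + 5·6^2 + 5·6 + 5. Bump = 5862841. G_5 = 5862840.
G_5 = 5862840. HB_7(5862840) = 7^(7 + 1) + 5·7^5 + 5·7^4 + 5·7^3 + 5·7^2 + 5·7 + 4. Bump = 134404972. G_6 = 134404971.
G_6 = 134404971. HB_8(134404971) = 8^(8 + 1) + 5·8^5 + 5·8^4 + 5·8^3 + 5·8^2 + 5·8 + 3. Bump = 3487116549. G_7 = 3487116548.
G_7 = 3487116548. HB_9(3487116548) = 9^(9 + 1) + 5·9^5 + 5·9^4 + 5·9^3 + 5·9^2 + 5·9 + 2. Bump = 100000555552. G_8 = 100000555551.

14, 110, 1281, 18750, 326591, 5862840, 134404971, 3487116548, 100000555551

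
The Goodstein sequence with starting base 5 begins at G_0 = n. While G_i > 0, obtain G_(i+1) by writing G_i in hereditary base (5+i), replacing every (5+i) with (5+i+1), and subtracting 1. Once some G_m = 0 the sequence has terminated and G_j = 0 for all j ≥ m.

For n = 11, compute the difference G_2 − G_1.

1

i=0: 11 = 2·5 + 1 (b=5); 5→6: 2·6 + 1 = 13; 13−1 = 12
i=1: 12 = 2·6 (b=6); 6→7: 2·7 = 14; 14−1 = 13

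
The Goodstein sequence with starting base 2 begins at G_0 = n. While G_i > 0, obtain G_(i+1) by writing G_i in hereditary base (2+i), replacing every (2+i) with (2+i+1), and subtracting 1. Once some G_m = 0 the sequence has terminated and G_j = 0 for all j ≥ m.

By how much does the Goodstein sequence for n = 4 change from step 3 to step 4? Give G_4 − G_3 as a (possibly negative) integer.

i=0: 4 = 2^2 (b=2); 2→3: 3^3 = 27; 27−1 = 26
i=1: 26 = 2·3^2 + 2·3 + 2 (b=3); 3→4: 2·4^2 + 2·4 + 2 = 42; 42−1 = 41
i=2: 41 = 2·4^2 + 2·4 + 1 (b=4); 4→5: 2·5^2 + 2·5 + 1 = 61; 61−1 = 60
i=3: 60 = 2·5^2 + 2·5 (b=5); 5→6: 2·6^2 + 2·6 = 84; 84−1 = 83

23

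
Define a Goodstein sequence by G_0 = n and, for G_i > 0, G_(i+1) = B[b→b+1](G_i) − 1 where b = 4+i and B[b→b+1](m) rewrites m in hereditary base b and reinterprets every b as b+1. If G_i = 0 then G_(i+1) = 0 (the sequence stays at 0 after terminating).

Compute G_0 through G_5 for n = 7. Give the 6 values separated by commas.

(0) 7|_4 = 4 + 3 ↦ 5 + 3|_5 = 8 ⇒ 7
(1) 7|_5 = 5 + 2 ↦ 6 + 2|_6 = 8 ⇒ 7
(2) 7|_6 = 6 + 1 ↦ 7 + 1|_7 = 8 ⇒ 7
(3) 7|_7 = 7 ↦ 8|_8 = 8 ⇒ 7
(4) 7|_8 = 7 ↦ 7|_9 = 7 ⇒ 6

7, 7, 7, 7, 7, 6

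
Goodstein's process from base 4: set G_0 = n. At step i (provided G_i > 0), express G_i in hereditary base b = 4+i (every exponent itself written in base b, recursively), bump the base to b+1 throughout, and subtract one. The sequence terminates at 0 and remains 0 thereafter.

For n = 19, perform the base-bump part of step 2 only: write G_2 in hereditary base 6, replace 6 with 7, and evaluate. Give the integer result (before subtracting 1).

50

G_0=19  [base 4] 4^2 + 3  →[4↦5]→  5^2 + 3 = 28  −1 ⇒ G_1=27
G_1=27  [base 5] 5^2 + 2  →[5↦6]→  6^2 + 2 = 38  −1 ⇒ G_2=37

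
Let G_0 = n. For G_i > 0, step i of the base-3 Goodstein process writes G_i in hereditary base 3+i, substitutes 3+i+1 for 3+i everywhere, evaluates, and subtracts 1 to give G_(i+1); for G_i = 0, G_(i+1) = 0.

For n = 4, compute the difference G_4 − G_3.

-1

step 0: 4 = 3 + 1; sub 4 for 3: 4 + 1; = 5; G_1 = 5−1 = 4
step 1: 4 = 4; sub 5 for 4: 5; = 5; G_2 = 5−1 = 4
step 2: 4 = 4; sub 6 for 5: 4; = 4; G_3 = 4−1 = 3
step 3: 3 = 3; sub 7 for 6: 3; = 3; G_4 = 3−1 = 2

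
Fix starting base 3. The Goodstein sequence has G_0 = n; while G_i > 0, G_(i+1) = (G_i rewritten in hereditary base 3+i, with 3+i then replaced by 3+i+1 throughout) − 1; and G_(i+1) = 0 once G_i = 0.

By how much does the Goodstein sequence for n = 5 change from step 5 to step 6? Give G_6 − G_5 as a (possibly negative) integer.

G_0 = 5. HB_3(5) = 3 + 2. Bump = 6. G_1 = 5.
G_1 = 5. HB_4(5) = 4 + 1. Bump = 6. G_2 = 5.
G_2 = 5. HB_5(5) = 5. Bump = 6. G_3 = 5.
G_3 = 5. HB_6(5) = 5. Bump = 5. G_4 = 4.
G_4 = 4. HB_7(4) = 4. Bump = 4. G_5 = 3.
G_5 = 3. HB_8(3) = 3. Bump = 3. G_6 = 2.

-1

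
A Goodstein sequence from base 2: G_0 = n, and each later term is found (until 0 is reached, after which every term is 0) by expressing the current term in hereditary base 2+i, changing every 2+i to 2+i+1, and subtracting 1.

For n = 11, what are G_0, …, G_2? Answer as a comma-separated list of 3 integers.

i=0: 11 = 2^(2 + 1) + 2 + 1 (b=2); 2→3: 3^(3 + 1) + 3 + 1 = 85; 85−1 = 84
i=1: 84 = 3^(3 + 1) + 3 (b=3); 3→4: 4^(4 + 1) + 4 = 1028; 1028−1 = 1027

11, 84, 1027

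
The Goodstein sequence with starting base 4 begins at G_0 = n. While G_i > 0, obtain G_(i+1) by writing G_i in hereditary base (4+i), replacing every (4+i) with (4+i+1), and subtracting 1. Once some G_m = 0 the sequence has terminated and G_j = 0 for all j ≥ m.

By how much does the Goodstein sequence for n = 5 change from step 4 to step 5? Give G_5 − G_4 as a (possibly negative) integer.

-1

step 0: 5 = 4 + 1; sub 5 for 4: 5 + 1; = 6; G_1 = 6−1 = 5
step 1: 5 = 5; sub 6 for 5: 6; = 6; G_2 = 6−1 = 5
step 2: 5 = 5; sub 7 for 6: 5; = 5; G_3 = 5−1 = 4
step 3: 4 = 4; sub 8 for 7: 4; = 4; G_4 = 4−1 = 3
step 4: 3 = 3; sub 9 for 8: 3; = 3; G_5 = 3−1 = 2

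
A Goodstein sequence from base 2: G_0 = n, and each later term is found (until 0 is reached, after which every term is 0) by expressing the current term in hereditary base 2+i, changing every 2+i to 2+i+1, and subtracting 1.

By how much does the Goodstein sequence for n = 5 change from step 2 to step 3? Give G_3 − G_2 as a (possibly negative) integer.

212

G_0 = 5. HB_2(5) = 2^2 + 1. Bump = 28. G_1 = 27.
G_1 = 27. HB_3(27) = 3^3. Bump = 256. G_2 = 255.
G_2 = 255. HB_4(255) = 3·4^3 + 3·4^2 + 3·4 + 3. Bump = 468. G_3 = 467.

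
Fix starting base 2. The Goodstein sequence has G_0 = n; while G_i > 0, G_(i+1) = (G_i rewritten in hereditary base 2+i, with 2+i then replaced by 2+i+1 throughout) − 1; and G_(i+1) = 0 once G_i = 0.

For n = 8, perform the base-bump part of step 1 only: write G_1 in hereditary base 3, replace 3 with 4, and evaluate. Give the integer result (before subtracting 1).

554

base 2: 8 = 2^(2 + 1); at 3: 3^(3 + 1) = 81; next = 80
base 3: 80 = 2·3^3 + 2·3^2 + 2·3 + 2; at 4: 2·4^4 + 2·4^2 + 2·4 + 2 = 554; next = 553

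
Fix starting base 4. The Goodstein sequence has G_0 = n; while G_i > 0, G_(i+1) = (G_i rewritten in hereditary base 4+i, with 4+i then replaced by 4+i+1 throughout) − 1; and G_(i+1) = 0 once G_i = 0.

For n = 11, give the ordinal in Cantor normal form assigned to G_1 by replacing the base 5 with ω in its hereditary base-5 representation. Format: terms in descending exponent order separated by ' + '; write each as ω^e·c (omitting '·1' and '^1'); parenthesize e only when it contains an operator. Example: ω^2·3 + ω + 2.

ω·2 + 2

step 0: 11 = 2·4 + 3; sub 5 for 4: 2·5 + 3; = 13; G_1 = 13−1 = 12
step 1: 12 = 2·5 + 2; sub 6 for 5: 2·6 + 2; = 14; G_2 = 14−1 = 13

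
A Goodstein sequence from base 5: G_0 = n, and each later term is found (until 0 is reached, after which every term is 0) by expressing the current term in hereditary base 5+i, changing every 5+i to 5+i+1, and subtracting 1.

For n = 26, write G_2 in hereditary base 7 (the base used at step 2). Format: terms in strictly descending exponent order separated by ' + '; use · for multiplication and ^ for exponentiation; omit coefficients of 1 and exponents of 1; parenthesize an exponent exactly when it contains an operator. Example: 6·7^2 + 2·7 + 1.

6·7 + 6

i=0: 26 = 5^2 + 1 (b=5); 5→6: 6^2 + 1 = 37; 37−1 = 36
i=1: 36 = 6^2 (b=6); 6→7: 7^2 = 49; 49−1 = 48
i=2: 48 = 6·7 + 6 (b=7); 7→8: 6·8 + 6 = 54; 54−1 = 53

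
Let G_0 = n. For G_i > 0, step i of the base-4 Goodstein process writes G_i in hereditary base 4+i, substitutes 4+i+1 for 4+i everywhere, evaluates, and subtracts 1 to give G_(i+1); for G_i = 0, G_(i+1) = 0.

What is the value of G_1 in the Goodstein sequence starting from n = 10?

G_0 = 10. HB_4(10) = 2·4 + 2. Bump = 12. G_1 = 11.
G_1 = 11. HB_5(11) = 2·5 + 1. Bump = 13. G_2 = 12.

11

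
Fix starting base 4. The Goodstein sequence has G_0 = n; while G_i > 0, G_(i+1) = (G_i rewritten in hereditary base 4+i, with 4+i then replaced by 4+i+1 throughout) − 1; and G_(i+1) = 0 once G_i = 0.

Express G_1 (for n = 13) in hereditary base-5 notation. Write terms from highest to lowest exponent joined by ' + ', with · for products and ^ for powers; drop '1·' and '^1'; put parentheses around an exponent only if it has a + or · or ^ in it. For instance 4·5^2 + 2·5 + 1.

3·5

(0) 13|_4 = 3·4 + 1 ↦ 3·5 + 1|_5 = 16 ⇒ 15
(1) 15|_5 = 3·5 ↦ 3·6|_6 = 18 ⇒ 17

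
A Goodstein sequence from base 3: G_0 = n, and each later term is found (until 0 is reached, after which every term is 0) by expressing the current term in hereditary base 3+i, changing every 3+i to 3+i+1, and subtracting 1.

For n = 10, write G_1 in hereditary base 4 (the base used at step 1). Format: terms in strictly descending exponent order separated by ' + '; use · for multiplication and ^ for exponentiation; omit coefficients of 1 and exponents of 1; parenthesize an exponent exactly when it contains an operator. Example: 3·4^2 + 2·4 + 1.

4^2

G_0=10  [base 3] 3^2 + 1  →[3↦4]→  4^2 + 1 = 17  −1 ⇒ G_1=16
G_1=16  [base 4] 4^2  →[4↦5]→  5^2 = 25  −1 ⇒ G_2=24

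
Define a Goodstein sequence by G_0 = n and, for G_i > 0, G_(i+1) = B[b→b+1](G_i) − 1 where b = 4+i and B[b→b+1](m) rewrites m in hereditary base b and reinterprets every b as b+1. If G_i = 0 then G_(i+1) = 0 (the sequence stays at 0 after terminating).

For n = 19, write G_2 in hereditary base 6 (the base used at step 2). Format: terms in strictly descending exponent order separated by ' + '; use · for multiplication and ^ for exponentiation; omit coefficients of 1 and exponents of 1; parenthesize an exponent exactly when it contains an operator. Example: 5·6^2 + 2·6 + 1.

G_0 = 19. HB_4(19) = 4^2 + 3. Bump = 28. G_1 = 27.
G_1 = 27. HB_5(27) = 5^2 + 2. Bump = 38. G_2 = 37.
G_2 = 37. HB_6(37) = 6^2 + 1. Bump = 50. G_3 = 49.

6^2 + 1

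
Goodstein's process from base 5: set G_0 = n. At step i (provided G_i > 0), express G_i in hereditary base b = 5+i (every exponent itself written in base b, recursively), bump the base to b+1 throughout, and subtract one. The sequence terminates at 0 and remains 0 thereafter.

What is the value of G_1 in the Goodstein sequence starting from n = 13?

G_0 = 13. HB_5(13) = 2·5 + 3. Bump = 15. G_1 = 14.
G_1 = 14. HB_6(14) = 2·6 + 2. Bump = 16. G_2 = 15.

14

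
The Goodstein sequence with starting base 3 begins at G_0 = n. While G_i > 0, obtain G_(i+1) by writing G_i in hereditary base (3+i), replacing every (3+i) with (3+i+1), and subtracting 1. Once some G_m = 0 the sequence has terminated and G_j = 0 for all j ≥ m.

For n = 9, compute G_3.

base 3: 9 = 3^2; at 4: 4^2 = 16; next = 15
base 4: 15 = 3·4 + 3; at 5: 3·5 + 3 = 18; next = 17
base 5: 17 = 3·5 + 2; at 6: 3·6 + 2 = 20; next = 19

19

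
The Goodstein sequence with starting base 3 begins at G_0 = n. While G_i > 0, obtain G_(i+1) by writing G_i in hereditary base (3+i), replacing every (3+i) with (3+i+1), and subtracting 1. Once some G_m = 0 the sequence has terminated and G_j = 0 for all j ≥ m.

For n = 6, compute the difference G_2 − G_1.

[0] 6 ≡ 2·3 (base 3). Lift 4: 8. −1: 7.
[1] 7 ≡ 4 + 3 (base 4). Lift 5: 8. −1: 7.

0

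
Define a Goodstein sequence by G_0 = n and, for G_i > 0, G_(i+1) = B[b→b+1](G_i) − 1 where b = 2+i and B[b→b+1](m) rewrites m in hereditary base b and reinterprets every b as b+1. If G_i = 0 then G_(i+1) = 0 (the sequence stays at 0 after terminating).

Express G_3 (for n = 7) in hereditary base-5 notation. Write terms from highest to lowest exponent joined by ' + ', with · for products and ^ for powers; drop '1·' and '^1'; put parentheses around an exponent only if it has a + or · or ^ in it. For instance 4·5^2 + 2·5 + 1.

7 —HB2→ 2^2 + 2 + 1 —bump→ 3^3 + 3 + 1 = 31 —(−1)→ 30
30 —HB3→ 3^3 + 3 —bump→ 4^4 + 4 = 260 —(−1)→ 259
259 —HB4→ 4^4 + 3 —bump→ 5^5 + 3 = 3128 —(−1)→ 3127

5^5 + 2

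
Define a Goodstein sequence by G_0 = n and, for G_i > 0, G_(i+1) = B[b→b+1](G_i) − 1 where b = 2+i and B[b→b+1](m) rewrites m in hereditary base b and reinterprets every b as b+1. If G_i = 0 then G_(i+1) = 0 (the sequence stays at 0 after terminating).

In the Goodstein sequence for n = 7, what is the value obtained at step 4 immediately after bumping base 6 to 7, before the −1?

step 0: 7 = 2^2 + 2 + 1; sub 3 for 2: 3^3 + 3 + 1; = 31; G_1 = 31−1 = 30
step 1: 30 = 3^3 + 3; sub 4 for 3: 4^4 + 4; = 260; G_2 = 260−1 = 259
step 2: 259 = 4^4 + 3; sub 5 for 4: 5^5 + 3; = 3128; G_3 = 3128−1 = 3127
step 3: 3127 = 5^5 + 2; sub 6 for 5: 6^6 + 2; = 46658; G_4 = 46658−1 = 46657
step 4: 46657 = 6^6 + 1; sub 7 for 6: 7^7 + 1; = 823544; G_5 = 823544−1 = 823543

823544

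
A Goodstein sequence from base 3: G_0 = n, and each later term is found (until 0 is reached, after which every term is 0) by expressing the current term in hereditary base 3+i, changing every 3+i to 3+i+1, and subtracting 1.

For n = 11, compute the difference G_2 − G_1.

G_0=11  [base 3] 3^2 + 2  →[3↦4]→  4^2 + 2 = 18  −1 ⇒ G_1=17
G_1=17  [base 4] 4^2 + 1  →[4↦5]→  5^2 + 1 = 26  −1 ⇒ G_2=25

8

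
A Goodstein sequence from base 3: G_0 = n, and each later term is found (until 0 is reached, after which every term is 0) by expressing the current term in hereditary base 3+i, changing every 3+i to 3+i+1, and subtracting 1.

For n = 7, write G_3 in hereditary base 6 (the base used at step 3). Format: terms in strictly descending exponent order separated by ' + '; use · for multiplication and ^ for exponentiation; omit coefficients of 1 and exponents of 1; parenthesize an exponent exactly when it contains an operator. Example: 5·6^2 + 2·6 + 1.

step 0: 7 = 2·3 + 1; sub 4 for 3: 2·4 + 1; = 9; G_1 = 9−1 = 8
step 1: 8 = 2·4; sub 5 for 4: 2·5; = 10; G_2 = 10−1 = 9
step 2: 9 = 5 + 4; sub 6 for 5: 6 + 4; = 10; G_3 = 10−1 = 9
step 3: 9 = 6 + 3; sub 7 for 6: 7 + 3; = 10; G_4 = 10−1 = 9

6 + 3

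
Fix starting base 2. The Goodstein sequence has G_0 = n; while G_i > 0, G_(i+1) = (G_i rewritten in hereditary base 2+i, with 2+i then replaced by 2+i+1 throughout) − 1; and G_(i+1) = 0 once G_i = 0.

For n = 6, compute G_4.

46655

base 2: 6 = 2^2 + 2; at 3: 3^3 + 3 = 30; next = 29
base 3: 29 = 3^3 + 2; at 4: 4^4 + 2 = 258; next = 257
base 4: 257 = 4^4 + 1; at 5: 5^5 + 1 = 3126; next = 3125
base 5: 3125 = 5^5; at 6: 6^6 = 46656; next = 46655
base 6: 46655 = 5·6^5 + 5·6^4 + 5·6^3 + 5·6^2 + 5·6 + 5; at 7: 5·7^5 + 5·7^4 + 5·7^3 + 5·7^2 + 5·7 + 5 = 98040; next = 98039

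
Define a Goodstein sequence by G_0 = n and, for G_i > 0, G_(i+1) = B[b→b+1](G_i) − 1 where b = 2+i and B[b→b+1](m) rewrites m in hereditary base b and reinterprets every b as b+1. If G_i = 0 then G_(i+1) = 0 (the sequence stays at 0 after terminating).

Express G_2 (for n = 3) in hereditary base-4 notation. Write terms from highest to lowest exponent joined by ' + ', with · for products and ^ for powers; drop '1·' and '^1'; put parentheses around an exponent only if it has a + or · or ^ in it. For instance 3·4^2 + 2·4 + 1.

3

step 0: 3 = 2 + 1; sub 3 for 2: 3 + 1; = 4; G_1 = 4−1 = 3
step 1: 3 = 3; sub 4 for 3: 4; = 4; G_2 = 4−1 = 3
step 2: 3 = 3; sub 5 for 4: 3; = 3; G_3 = 3−1 = 2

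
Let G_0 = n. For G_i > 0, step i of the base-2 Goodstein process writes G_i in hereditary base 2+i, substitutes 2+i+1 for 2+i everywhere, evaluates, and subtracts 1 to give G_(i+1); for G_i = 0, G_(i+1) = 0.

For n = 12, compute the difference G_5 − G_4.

5484891

G_0 = 12. HB_2(12) = 2^(2 + 1) + 2^2. Bump = 108. G_1 = 107.
G_1 = 107. HB_3(107) = 3^(3 + 1) + 2·3^2 + 2·3 + 2. Bump = 1066. G_2 = 1065.
G_2 = 1065. HB_4(1065) = 4^(4 + 1) + 2·4^2 + 2·4 + 1. Bump = 15686. G_3 = 15685.
G_3 = 15685. HB_5(15685) = 5^(5 + 1) + 2·5^2 + 2·5. Bump = 280020. G_4 = 280019.
G_4 = 280019. HB_6(280019) = 6^(6 + 1) + 2·6^2 + 6 + 5. Bump = 5764911. G_5 = 5764910.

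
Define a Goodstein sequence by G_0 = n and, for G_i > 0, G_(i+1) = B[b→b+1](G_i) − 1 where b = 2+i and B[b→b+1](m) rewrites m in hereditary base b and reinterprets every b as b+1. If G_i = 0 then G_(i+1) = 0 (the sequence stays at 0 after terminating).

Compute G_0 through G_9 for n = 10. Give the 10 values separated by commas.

10, 83, 1025, 15625, 279935, 4215754, 84073323, 1937434592, 50000555551, 1426559238830

10 —HB2→ 2^(2 + 1) + 2 —bump→ 3^(3 + 1) + 3 = 84 —(−1)→ 83
83 —HB3→ 3^(3 + 1) + 2 —bump→ 4^(4 + 1) + 2 = 1026 —(−1)→ 1025
1025 —HB4→ 4^(4 + 1) + 1 —bump→ 5^(5 + 1) + 1 = 15626 —(−1)→ 15625
15625 —HB5→ 5^(5 + 1) —bump→ 6^(6 + 1) = 279936 —(−1)→ 279935
279935 —HB6→ 5·6^6 + 5·6^5 + 5·6^4 + 5·6^3 + 5·6^2 + 5·6 + 5 —bump→ 5·7^7 + 5·7^5 + 5·7^4 + 5·7^3 + 5·7^2 + 5·7 + 5 = 4215755 —(−1)→ 4215754
4215754 —HB7→ 5·7^7 + 5·7^5 + 5·7^4 + 5·7^3 + 5·7^2 + 5·7 + 4 —bump→ 5·8^8 + 5·8^5 + 5·8^4 + 5·8^3 + 5·8^2 + 5·8 + 4 = 84073324 —(−1)→ 84073323
84073323 —HB8→ 5·8^8 + 5·8^5 + 5·8^4 + 5·8^3 + 5·8^2 + 5·8 + 3 —bump→ 5·9^9 + 5·9^5 + 5·9^4 + 5·9^3 + 5·9^2 + 5·9 + 3 = 1937434593 —(−1)→ 1937434592
1937434592 —HB9→ 5·9^9 + 5·9^5 + 5·9^4 + 5·9^3 + 5·9^2 + 5·9 + 2 —bump→ 5·10^10 + 5·10^5 + 5·10^4 + 5·10^3 + 5·10^2 + 5·10 + 2 = 50000555552 —(−1)→ 50000555551
50000555551 —HB10→ 5·10^10 + 5·10^5 + 5·10^4 + 5·10^3 + 5·10^2 + 5·10 + 1 —bump→ 5·11^11 + 5·11^5 + 5·11^4 + 5·11^3 + 5·11^2 + 5·11 + 1 = 1426559238831 —(−1)→ 1426559238830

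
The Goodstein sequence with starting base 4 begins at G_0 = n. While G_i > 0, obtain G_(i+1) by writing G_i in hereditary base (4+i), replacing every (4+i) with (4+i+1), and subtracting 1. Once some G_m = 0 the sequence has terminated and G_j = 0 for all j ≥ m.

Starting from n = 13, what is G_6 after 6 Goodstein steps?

13 —HB4→ 3·4 + 1 —bump→ 3·5 + 1 = 16 —(−1)→ 15
15 —HB5→ 3·5 —bump→ 3·6 = 18 —(−1)→ 17
17 —HB6→ 2·6 + 5 —bump→ 2·7 + 5 = 19 —(−1)→ 18
18 —HB7→ 2·7 + 4 —bump→ 2·8 + 4 = 20 —(−1)→ 19
19 —HB8→ 2·8 + 3 —bump→ 2·9 + 3 = 21 —(−1)→ 20
20 —HB9→ 2·9 + 2 —bump→ 2·10 + 2 = 22 —(−1)→ 21
21 —HB10→ 2·10 + 1 —bump→ 2·11 + 1 = 23 —(−1)→ 22

21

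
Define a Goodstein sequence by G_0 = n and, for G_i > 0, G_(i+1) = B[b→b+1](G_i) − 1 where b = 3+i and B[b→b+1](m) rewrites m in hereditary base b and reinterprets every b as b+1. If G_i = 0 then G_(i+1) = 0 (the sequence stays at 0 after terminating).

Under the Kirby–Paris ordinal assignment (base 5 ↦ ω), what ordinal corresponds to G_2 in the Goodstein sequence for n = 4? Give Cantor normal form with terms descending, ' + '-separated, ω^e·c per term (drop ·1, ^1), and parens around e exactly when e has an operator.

4

(0) 4|_3 = 3 + 1 ↦ 4 + 1|_4 = 5 ⇒ 4
(1) 4|_4 = 4 ↦ 5|_5 = 5 ⇒ 4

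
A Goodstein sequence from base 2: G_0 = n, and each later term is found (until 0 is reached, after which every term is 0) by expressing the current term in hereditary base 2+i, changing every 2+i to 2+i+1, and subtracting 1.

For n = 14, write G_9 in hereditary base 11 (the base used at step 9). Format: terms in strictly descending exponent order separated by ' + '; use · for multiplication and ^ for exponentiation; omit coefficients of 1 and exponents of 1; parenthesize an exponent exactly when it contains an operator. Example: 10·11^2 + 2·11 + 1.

11^(11 + 1) + 5·11^5 + 5·11^4 + 5·11^3 + 5·11^2 + 5·11

14 —HB2→ 2^(2 + 1) + 2^2 + 2 —bump→ 3^(3 + 1) + 3^3 + 3 = 111 —(−1)→ 110
110 —HB3→ 3^(3 + 1) + 3^3 + 2 —bump→ 4^(4 + 1) + 4^4 + 2 = 1282 —(−1)→ 1281
1281 —HB4→ 4^(4 + 1) + 4^4 + 1 —bump→ 5^(5 + 1) + 5^5 + 1 = 18751 —(−1)→ 18750
18750 —HB5→ 5^(5 + 1) + 5^5 —bump→ 6^(6 + 1) + 6^6 = 326592 —(−1)→ 326591
326591 —HB6→ 6^(6 + 1) + 5·6^5 + 5·6^4 + 5·6^3 + 5·6^2 + 5·6 + 5 —bump→ 7^(7 + 1) + 5·7^5 + 5·7^4 + 5·7^3 + 5·7^2 + 5·7 + 5 = 5862841 —(−1)→ 5862840
5862840 —HB7→ 7^(7 + 1) + 5·7^5 + 5·7^4 + 5·7^3 + 5·7^2 + 5·7 + 4 —bump→ 8^(8 + 1) + 5·8^5 + 5·8^4 + 5·8^3 + 5·8^2 + 5·8 + 4 = 134404972 —(−1)→ 134404971
134404971 —HB8→ 8^(8 + 1) + 5·8^5 + 5·8^4 + 5·8^3 + 5·8^2 + 5·8 + 3 —bump→ 9^(9 + 1) + 5·9^5 + 5·9^4 + 5·9^3 + 5·9^2 + 5·9 + 3 = 3487116549 —(−1)→ 3487116548
3487116548 —HB9→ 9^(9 + 1) + 5·9^5 + 5·9^4 + 5·9^3 + 5·9^2 + 5·9 + 2 —bump→ 10^(10 + 1) + 5·10^5 + 5·10^4 + 5·10^3 + 5·10^2 + 5·10 + 2 = 100000555552 —(−1)→ 100000555551
100000555551 —HB10→ 10^(10 + 1) + 5·10^5 + 5·10^4 + 5·10^3 + 5·10^2 + 5·10 + 1 —bump→ 11^(11 + 1) + 5·11^5 + 5·11^4 + 5·11^3 + 5·11^2 + 5·11 + 1 = 3138429262497 —(−1)→ 3138429262496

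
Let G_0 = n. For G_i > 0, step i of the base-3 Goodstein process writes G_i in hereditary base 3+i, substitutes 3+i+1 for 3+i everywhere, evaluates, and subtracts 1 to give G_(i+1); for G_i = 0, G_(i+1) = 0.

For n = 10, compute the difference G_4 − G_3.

G_0 = 10. HB_3(10) = 3^2 + 1. Bump = 17. G_1 = 16.
G_1 = 16. HB_4(16) = 4^2. Bump = 25. G_2 = 24.
G_2 = 24. HB_5(24) = 4·5 + 4. Bump = 28. G_3 = 27.
G_3 = 27. HB_6(27) = 4·6 + 3. Bump = 31. G_4 = 30.

3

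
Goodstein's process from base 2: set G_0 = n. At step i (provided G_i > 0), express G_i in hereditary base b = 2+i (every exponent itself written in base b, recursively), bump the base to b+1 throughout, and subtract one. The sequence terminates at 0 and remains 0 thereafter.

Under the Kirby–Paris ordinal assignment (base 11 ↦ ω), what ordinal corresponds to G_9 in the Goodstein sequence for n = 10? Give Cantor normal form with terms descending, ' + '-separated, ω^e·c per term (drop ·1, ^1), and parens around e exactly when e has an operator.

[0] 10 ≡ 2^(2 + 1) + 2 (base 2). Lift 3: 84. −1: 83.
[1] 83 ≡ 3^(3 + 1) + 2 (base 3). Lift 4: 1026. −1: 1025.
[2] 1025 ≡ 4^(4 + 1) + 1 (base 4). Lift 5: 15626. −1: 15625.
[3] 15625 ≡ 5^(5 + 1) (base 5). Lift 6: 279936. −1: 279935.
[4] 279935 ≡ 5·6^6 + 5·6^5 + 5·6^4 + 5·6^3 + 5·6^2 + 5·6 + 5 (base 6). Lift 7: 4215755. −1: 4215754.
[5] 4215754 ≡ 5·7^7 + 5·7^5 + 5·7^4 + 5·7^3 + 5·7^2 + 5·7 + 4 (base 7). Lift 8: 84073324. −1: 84073323.
[6] 84073323 ≡ 5·8^8 + 5·8^5 + 5·8^4 + 5·8^3 + 5·8^2 + 5·8 + 3 (base 8). Lift 9: 1937434593. −1: 1937434592.
[7] 1937434592 ≡ 5·9^9 + 5·9^5 + 5·9^4 + 5·9^3 + 5·9^2 + 5·9 + 2 (base 9). Lift 10: 50000555552. −1: 50000555551.
[8] 50000555551 ≡ 5·10^10 + 5·10^5 + 5·10^4 + 5·10^3 + 5·10^2 + 5·10 + 1 (base 10). Lift 11: 1426559238831. −1: 1426559238830.

ω^ω·5 + ω^5·5 + ω^4·5 + ω^3·5 + ω^2·5 + ω·5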